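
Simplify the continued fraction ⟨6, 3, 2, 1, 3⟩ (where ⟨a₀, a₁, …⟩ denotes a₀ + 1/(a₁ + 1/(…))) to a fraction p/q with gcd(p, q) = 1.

Start with 3.
1 + 1/(3/1) = 1 + 1/3 = 4/3
2 + 1/(4/3) = 2 + 3/4 = 11/4
3 + 1/(11/4) = 3 + 4/11 = 37/11
6 + 1/(37/11) = 6 + 11/37 = 233/37

233/37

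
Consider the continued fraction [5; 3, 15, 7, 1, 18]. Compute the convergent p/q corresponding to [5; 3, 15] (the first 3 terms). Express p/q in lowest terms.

245/46

Work from the innermost term outward:
Start with 15.
3 + 1/(15/1) = 3 + 1/15 = 46/15
5 + 1/(46/15) = 5 + 15/46 = 245/46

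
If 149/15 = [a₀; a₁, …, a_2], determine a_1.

1

Apply division with remainder until the remainder is 0:
⌊149/15⌋ = 9, remainder 14
⌊15/14⌋ = 1, remainder 1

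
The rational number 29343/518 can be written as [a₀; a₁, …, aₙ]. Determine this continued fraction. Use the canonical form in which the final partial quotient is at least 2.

[56; 1, 1, 1, 4, 1, 9, 3]

Apply division with remainder until the remainder is 0:
29343 ÷ 518 → quotient 56, remainder 335
518 ÷ 335 → quotient 1, remainder 183
335 ÷ 183 → quotient 1, remainder 152
183 ÷ 152 → quotient 1, remainder 31
152 ÷ 31 → quotient 4, remainder 28
31 ÷ 28 → quotient 1, remainder 3
28 ÷ 3 → quotient 9, remainder 1
3 ÷ 1 → quotient 3, remainder 0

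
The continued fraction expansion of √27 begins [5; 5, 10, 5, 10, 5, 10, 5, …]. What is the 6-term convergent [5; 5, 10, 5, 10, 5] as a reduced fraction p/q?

70226/13515

a_0 = 5: 5/1
a_1 = 5: 26/5
a_2 = 10: 265/51
a_3 = 5: 1351/260
a_4 = 10: 13775/2651
a_5 = 5: 70226/13515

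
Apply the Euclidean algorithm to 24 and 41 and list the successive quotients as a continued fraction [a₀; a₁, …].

24 ÷ 41 → quotient 0, remainder 24
41 ÷ 24 → quotient 1, remainder 17
24 ÷ 17 → quotient 1, remainder 7
17 ÷ 7 → quotient 2, remainder 3
7 ÷ 3 → quotient 2, remainder 1
3 ÷ 1 → quotient 3, remainder 0

[0; 1, 1, 2, 2, 3]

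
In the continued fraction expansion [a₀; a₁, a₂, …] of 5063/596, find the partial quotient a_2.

49

5063 = 8·596 + 295, so a_0 = 8
596 = 2·295 + 6, so a_1 = 2
295 = 49·6 + 1, so a_2 = 49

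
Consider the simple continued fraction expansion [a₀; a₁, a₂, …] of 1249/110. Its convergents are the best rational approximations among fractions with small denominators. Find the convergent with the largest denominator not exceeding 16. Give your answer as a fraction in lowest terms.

159/14

List convergents until the denominator exceeds the bound:
a_0 = 11: 11/1  (≤ bound)
a_1 = 2: 23/2  (≤ bound)
a_2 = 1: 34/3  (≤ bound)
a_3 = 4: 159/14  (≤ bound)
a_4 = 1: 193/17  (> 16, stop)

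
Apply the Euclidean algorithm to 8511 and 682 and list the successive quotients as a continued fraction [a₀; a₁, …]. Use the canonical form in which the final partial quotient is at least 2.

8511 ÷ 682 → quotient 12, remainder 327
682 ÷ 327 → quotient 2, remainder 28
327 ÷ 28 → quotient 11, remainder 19
28 ÷ 19 → quotient 1, remainder 9
19 ÷ 9 → quotient 2, remainder 1
9 ÷ 1 → quotient 9, remainder 0

[12; 2, 11, 1, 2, 9]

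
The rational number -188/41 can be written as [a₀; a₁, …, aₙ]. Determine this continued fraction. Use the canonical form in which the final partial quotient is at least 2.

-188 = -5·41 + 17, so a_0 = -5
41 = 2·17 + 7, so a_1 = 2
17 = 2·7 + 3, so a_2 = 2
7 = 2·3 + 1, so a_3 = 2
3 = 3·1 + 0, so a_4 = 3

[-5; 2, 2, 2, 3]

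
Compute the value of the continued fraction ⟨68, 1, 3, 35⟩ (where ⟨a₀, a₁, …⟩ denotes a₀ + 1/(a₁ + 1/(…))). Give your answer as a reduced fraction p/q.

9694/141

Start with 35.
3 + 1/(35/1) = 3 + 1/35 = 106/35
1 + 1/(106/35) = 1 + 35/106 = 141/106
68 + 1/(141/106) = 68 + 106/141 = 9694/141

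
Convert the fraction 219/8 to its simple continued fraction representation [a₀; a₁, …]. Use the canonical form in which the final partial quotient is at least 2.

[27; 2, 1, 2]

⌊219/8⌋ = 27, remainder 3
⌊8/3⌋ = 2, remainder 2
⌊3/2⌋ = 1, remainder 1
⌊2/1⌋ = 2, remainder 0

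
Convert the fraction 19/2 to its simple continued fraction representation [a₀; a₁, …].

[9; 2]

Repeatedly divide and take the remainder:
⌊19/2⌋ = 9, remainder 1
⌊2/1⌋ = 2, remainder 0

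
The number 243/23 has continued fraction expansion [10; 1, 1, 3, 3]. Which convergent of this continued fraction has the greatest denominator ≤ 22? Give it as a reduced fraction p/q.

List convergents until the denominator exceeds the bound:
a_0 = 10: 10/1  (≤ bound)
a_1 = 1: 11/1  (≤ bound)
a_2 = 1: 21/2  (≤ bound)
a_3 = 3: 74/7  (≤ bound)
a_4 = 3: 243/23  (> 22, stop)

74/7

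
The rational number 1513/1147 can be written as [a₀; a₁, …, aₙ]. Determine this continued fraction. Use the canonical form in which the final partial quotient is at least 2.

Apply division with remainder until the remainder is 0:
1513 ÷ 1147 → quotient 1, remainder 366
1147 ÷ 366 → quotient 3, remainder 49
366 ÷ 49 → quotient 7, remainder 23
49 ÷ 23 → quotient 2, remainder 3
23 ÷ 3 → quotient 7, remainder 2
3 ÷ 2 → quotient 1, remainder 1
2 ÷ 1 → quotient 2, remainder 0

[1; 3, 7, 2, 7, 1, 2]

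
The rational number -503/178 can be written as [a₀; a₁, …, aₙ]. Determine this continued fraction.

-503 ÷ 178 → quotient -3, remainder 31
178 ÷ 31 → quotient 5, remainder 23
31 ÷ 23 → quotient 1, remainder 8
23 ÷ 8 → quotient 2, remainder 7
8 ÷ 7 → quotient 1, remainder 1
7 ÷ 1 → quotient 7, remainder 0

[-3; 5, 1, 2, 1, 7]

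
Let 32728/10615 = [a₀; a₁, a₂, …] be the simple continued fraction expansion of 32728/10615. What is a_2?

46

Repeatedly divide and take the remainder:
32728 ÷ 10615 → quotient 3, remainder 883
10615 ÷ 883 → quotient 12, remainder 19
883 ÷ 19 → quotient 46, remainder 9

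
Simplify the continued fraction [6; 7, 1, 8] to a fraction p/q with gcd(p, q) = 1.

435/71

a_0 = 6: 6/1
a_1 = 7: 43/7
a_2 = 1: 49/8
a_3 = 8: 435/71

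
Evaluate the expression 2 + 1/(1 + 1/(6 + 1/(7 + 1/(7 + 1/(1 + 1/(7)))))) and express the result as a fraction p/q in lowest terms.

Compute successive convergents:
a_0 = 2: 2/1
a_1 = 1: 3/1
a_2 = 6: 20/7
a_3 = 7: 143/50
a_4 = 7: 1021/357
a_5 = 1: 1164/407
a_6 = 7: 9169/3206

9169/3206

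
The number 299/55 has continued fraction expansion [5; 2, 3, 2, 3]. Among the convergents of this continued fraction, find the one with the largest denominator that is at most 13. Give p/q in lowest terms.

38/7

List convergents until the denominator exceeds the bound:
a_0 = 5: 5/1  (≤ bound)
a_1 = 2: 11/2  (≤ bound)
a_2 = 3: 38/7  (≤ bound)
a_3 = 2: 87/16  (> 13, stop)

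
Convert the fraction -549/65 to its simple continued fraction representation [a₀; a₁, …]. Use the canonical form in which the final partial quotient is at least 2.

Run the Euclidean algorithm, recording each quotient:
⌊-549/65⌋ = -9, remainder 36
⌊65/36⌋ = 1, remainder 29
⌊36/29⌋ = 1, remainder 7
⌊29/7⌋ = 4, remainder 1
⌊7/1⌋ = 7, remainder 0

[-9; 1, 1, 4, 7]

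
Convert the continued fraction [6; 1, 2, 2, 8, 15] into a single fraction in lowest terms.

a_0 = 6: 6/1
a_1 = 1: 7/1
a_2 = 2: 20/3
a_3 = 2: 47/7
a_4 = 8: 396/59
a_5 = 15: 5987/892

5987/892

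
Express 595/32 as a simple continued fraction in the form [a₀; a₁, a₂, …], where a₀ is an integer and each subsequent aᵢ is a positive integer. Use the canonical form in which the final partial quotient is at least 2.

[18; 1, 1, 2, 6]

Run the Euclidean algorithm, recording each quotient:
595 ÷ 32 → quotient 18, remainder 19
32 ÷ 19 → quotient 1, remainder 13
19 ÷ 13 → quotient 1, remainder 6
13 ÷ 6 → quotient 2, remainder 1
6 ÷ 1 → quotient 6, remainder 0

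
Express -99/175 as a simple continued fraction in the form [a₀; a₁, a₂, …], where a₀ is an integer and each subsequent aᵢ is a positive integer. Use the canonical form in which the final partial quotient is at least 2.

[-1; 2, 3, 3, 3, 2]

Apply division with remainder until the remainder is 0:
⌊-99/175⌋ = -1, remainder 76
⌊175/76⌋ = 2, remainder 23
⌊76/23⌋ = 3, remainder 7
⌊23/7⌋ = 3, remainder 2
⌊7/2⌋ = 3, remainder 1
⌊2/1⌋ = 2, remainder 0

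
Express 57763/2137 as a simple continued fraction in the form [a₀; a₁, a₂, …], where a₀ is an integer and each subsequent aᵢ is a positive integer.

[27; 33, 2, 1, 1, 3, 1, 2]

⌊57763/2137⌋ = 27, remainder 64
⌊2137/64⌋ = 33, remainder 25
⌊64/25⌋ = 2, remainder 14
⌊25/14⌋ = 1, remainder 11
⌊14/11⌋ = 1, remainder 3
⌊11/3⌋ = 3, remainder 2
⌊3/2⌋ = 1, remainder 1
⌊2/1⌋ = 2, remainder 0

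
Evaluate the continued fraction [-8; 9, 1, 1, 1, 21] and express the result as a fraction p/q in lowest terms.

-4959/628

Starting at the tail and folding back:
Start with 21.
1 + 1/(21/1) = 1 + 1/21 = 22/21
1 + 1/(22/21) = 1 + 21/22 = 43/22
1 + 1/(43/22) = 1 + 22/43 = 65/43
9 + 1/(65/43) = 9 + 43/65 = 628/65
-8 + 1/(628/65) = -8 + 65/628 = -4959/628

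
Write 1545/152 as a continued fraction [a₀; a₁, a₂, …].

Repeatedly divide and take the remainder:
1545 ÷ 152 → quotient 10, remainder 25
152 ÷ 25 → quotient 6, remainder 2
25 ÷ 2 → quotient 12, remainder 1
2 ÷ 1 → quotient 2, remainder 0

[10; 6, 12, 2]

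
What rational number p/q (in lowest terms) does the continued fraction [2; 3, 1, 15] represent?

a_0 = 2: 2/1
a_1 = 3: 7/3
a_2 = 1: 9/4
a_3 = 15: 142/63

142/63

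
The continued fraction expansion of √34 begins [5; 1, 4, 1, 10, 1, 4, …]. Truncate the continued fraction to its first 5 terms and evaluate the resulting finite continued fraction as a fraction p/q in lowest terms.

379/65

a_0 = 5: 5/1
a_1 = 1: 6/1
a_2 = 4: 29/5
a_3 = 1: 35/6
a_4 = 10: 379/65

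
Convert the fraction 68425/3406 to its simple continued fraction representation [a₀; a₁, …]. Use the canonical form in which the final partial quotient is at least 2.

[20; 11, 5, 1, 50]

⌊68425/3406⌋ = 20, remainder 305
⌊3406/305⌋ = 11, remainder 51
⌊305/51⌋ = 5, remainder 50
⌊51/50⌋ = 1, remainder 1
⌊50/1⌋ = 50, remainder 0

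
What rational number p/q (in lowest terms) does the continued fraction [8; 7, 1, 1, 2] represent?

309/38

Compute successive convergents:
a_0 = 8: 8/1
a_1 = 7: 57/7
a_2 = 1: 65/8
a_3 = 1: 122/15
a_4 = 2: 309/38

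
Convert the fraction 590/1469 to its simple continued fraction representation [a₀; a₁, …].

Run the Euclidean algorithm, recording each quotient:
590 = 0·1469 + 590, so a_0 = 0
1469 = 2·590 + 289, so a_1 = 2
590 = 2·289 + 12, so a_2 = 2
289 = 24·12 + 1, so a_3 = 24
12 = 12·1 + 0, so a_4 = 12

[0; 2, 2, 24, 12]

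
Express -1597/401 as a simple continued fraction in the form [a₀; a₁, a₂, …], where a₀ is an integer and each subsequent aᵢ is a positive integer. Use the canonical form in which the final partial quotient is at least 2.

Apply division with remainder until the remainder is 0:
-1597 ÷ 401 → quotient -4, remainder 7
401 ÷ 7 → quotient 57, remainder 2
7 ÷ 2 → quotient 3, remainder 1
2 ÷ 1 → quotient 2, remainder 0

[-4; 57, 3, 2]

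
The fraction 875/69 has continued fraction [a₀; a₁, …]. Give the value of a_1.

⌊875/69⌋ = 12, remainder 47
⌊69/47⌋ = 1, remainder 22

1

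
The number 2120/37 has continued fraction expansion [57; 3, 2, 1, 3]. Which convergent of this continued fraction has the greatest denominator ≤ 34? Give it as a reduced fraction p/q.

573/10

List convergents until the denominator exceeds the bound:
a_0 = 57: 57/1  (≤ bound)
a_1 = 3: 172/3  (≤ bound)
a_2 = 2: 401/7  (≤ bound)
a_3 = 1: 573/10  (≤ bound)
a_4 = 3: 2120/37  (> 34, stop)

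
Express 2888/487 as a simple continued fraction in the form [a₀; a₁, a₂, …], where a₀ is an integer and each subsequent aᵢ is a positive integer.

2888 ÷ 487 → quotient 5, remainder 453
487 ÷ 453 → quotient 1, remainder 34
453 ÷ 34 → quotient 13, remainder 11
34 ÷ 11 → quotient 3, remainder 1
11 ÷ 1 → quotient 11, remainder 0

[5; 1, 13, 3, 11]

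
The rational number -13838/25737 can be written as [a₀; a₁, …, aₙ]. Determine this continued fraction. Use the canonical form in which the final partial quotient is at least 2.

Repeatedly divide and take the remainder:
⌊-13838/25737⌋ = -1, remainder 11899
⌊25737/11899⌋ = 2, remainder 1939
⌊11899/1939⌋ = 6, remainder 265
⌊1939/265⌋ = 7, remainder 84
⌊265/84⌋ = 3, remainder 13
⌊84/13⌋ = 6, remainder 6
⌊13/6⌋ = 2, remainder 1
⌊6/1⌋ = 6, remainder 0

[-1; 2, 6, 7, 3, 6, 2, 6]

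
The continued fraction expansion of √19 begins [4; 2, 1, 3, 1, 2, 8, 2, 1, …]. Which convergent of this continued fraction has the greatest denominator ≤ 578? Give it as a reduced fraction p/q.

List convergents until the denominator exceeds the bound:
a_0 = 4: 4/1  (≤ bound)
a_1 = 2: 9/2  (≤ bound)
a_2 = 1: 13/3  (≤ bound)
a_3 = 3: 48/11  (≤ bound)
a_4 = 1: 61/14  (≤ bound)
a_5 = 2: 170/39  (≤ bound)
a_6 = 8: 1421/326  (≤ bound)
a_7 = 2: 3012/691  (> 578, stop)

1421/326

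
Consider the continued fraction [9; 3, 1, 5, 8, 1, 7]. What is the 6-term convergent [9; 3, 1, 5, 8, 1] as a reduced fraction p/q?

1954/211

Start with 1.
8 + 1/(1/1) = 8 + 1/1 = 9/1
5 + 1/(9/1) = 5 + 1/9 = 46/9
1 + 1/(46/9) = 1 + 9/46 = 55/46
3 + 1/(55/46) = 3 + 46/55 = 211/55
9 + 1/(211/55) = 9 + 55/211 = 1954/211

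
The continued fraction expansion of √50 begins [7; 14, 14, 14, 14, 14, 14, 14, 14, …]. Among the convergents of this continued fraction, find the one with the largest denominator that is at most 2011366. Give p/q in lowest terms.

3880899/548842

a_0 = 7: 7/1  (≤ bound)
a_1 = 14: 99/14  (≤ bound)
a_2 = 14: 1393/197  (≤ bound)
a_3 = 14: 19601/2772  (≤ bound)
a_4 = 14: 275807/39005  (≤ bound)
a_5 = 14: 3880899/548842  (≤ bound)
a_6 = 14: 54608393/7722793  (> 2011366, stop)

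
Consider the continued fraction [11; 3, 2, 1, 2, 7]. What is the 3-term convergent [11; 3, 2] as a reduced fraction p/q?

79/7

Work from the innermost term outward:
Start with 2.
3 + 1/(2/1) = 3 + 1/2 = 7/2
11 + 1/(7/2) = 11 + 2/7 = 79/7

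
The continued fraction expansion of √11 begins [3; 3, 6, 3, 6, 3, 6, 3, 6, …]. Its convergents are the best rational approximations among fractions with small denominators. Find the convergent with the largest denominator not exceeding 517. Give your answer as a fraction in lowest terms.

1257/379

a_0 = 3: 3/1  (≤ bound)
a_1 = 3: 10/3  (≤ bound)
a_2 = 6: 63/19  (≤ bound)
a_3 = 3: 199/60  (≤ bound)
a_4 = 6: 1257/379  (≤ bound)
a_5 = 3: 3970/1197  (> 517, stop)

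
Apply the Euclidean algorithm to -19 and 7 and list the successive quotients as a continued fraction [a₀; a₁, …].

[-3; 3, 2]

-19 = -3·7 + 2, so a_0 = -3
7 = 3·2 + 1, so a_1 = 3
2 = 2·1 + 0, so a_2 = 2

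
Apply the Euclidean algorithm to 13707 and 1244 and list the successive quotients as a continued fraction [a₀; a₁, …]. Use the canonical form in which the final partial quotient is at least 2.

⌊13707/1244⌋ = 11, remainder 23
⌊1244/23⌋ = 54, remainder 2
⌊23/2⌋ = 11, remainder 1
⌊2/1⌋ = 2, remainder 0

[11; 54, 11, 2]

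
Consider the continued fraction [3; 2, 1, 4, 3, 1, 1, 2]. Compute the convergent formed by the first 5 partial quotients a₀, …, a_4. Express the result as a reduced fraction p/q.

a_0 = 3: 3/1
a_1 = 2: 7/2
a_2 = 1: 10/3
a_3 = 4: 47/14
a_4 = 3: 151/45

151/45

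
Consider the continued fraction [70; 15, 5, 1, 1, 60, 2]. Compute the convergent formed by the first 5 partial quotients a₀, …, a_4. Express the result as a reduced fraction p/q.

Use the convergent recurrence hₖ = aₖ·hₖ₋₁ + hₖ₋₂ (and likewise for the denominators kₖ):
a_0 = 70: 70/1
a_1 = 15: 1051/15
a_2 = 5: 5325/76
a_3 = 1: 6376/91
a_4 = 1: 11701/167

11701/167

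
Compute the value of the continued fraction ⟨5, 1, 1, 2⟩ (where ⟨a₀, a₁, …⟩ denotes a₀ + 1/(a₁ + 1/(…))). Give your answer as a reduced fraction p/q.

Start with 2.
1 + 1/(2/1) = 1 + 1/2 = 3/2
1 + 1/(3/2) = 1 + 2/3 = 5/3
5 + 1/(5/3) = 5 + 3/5 = 28/5

28/5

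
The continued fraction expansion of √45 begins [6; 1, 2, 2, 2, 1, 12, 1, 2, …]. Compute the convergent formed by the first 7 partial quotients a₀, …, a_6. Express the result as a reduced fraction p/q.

Start with 12.
1 + 1/(12/1) = 1 + 1/12 = 13/12
2 + 1/(13/12) = 2 + 12/13 = 38/13
2 + 1/(38/13) = 2 + 13/38 = 89/38
2 + 1/(89/38) = 2 + 38/89 = 216/89
1 + 1/(216/89) = 1 + 89/216 = 305/216
6 + 1/(305/216) = 6 + 216/305 = 2046/305

2046/305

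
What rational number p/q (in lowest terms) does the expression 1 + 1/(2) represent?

3/2

Collapse the nested fraction from the inside out:
Start with 2.
1 + 1/(2/1) = 1 + 1/2 = 3/2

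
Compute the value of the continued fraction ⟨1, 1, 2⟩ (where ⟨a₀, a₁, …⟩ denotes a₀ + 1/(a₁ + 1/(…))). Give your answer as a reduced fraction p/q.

Collapse the nested fraction from the inside out:
Start with 2.
1 + 1/(2/1) = 1 + 1/2 = 3/2
1 + 1/(3/2) = 1 + 2/3 = 5/3

5/3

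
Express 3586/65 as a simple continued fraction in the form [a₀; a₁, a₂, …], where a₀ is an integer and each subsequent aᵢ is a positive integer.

Run the Euclidean algorithm, recording each quotient:
⌊3586/65⌋ = 55, remainder 11
⌊65/11⌋ = 5, remainder 10
⌊11/10⌋ = 1, remainder 1
⌊10/1⌋ = 10, remainder 0

[55; 5, 1, 10]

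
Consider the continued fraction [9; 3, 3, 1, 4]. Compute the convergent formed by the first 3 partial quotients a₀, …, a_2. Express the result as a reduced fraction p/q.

Start with 3.
3 + 1/(3/1) = 3 + 1/3 = 10/3
9 + 1/(10/3) = 9 + 3/10 = 93/10

93/10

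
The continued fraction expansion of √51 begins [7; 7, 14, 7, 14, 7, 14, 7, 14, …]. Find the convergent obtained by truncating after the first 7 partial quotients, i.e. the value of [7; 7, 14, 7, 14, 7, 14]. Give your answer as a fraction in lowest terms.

7068593/989801

Starting at the tail and folding back:
Start with 14.
7 + 1/(14/1) = 7 + 1/14 = 99/14
14 + 1/(99/14) = 14 + 14/99 = 1400/99
7 + 1/(1400/99) = 7 + 99/1400 = 9899/1400
14 + 1/(9899/1400) = 14 + 1400/9899 = 139986/9899
7 + 1/(139986/9899) = 7 + 9899/139986 = 989801/139986
7 + 1/(989801/139986) = 7 + 139986/989801 = 7068593/989801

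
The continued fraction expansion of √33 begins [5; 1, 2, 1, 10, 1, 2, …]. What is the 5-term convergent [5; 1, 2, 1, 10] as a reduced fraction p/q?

Start with 10.
1 + 1/(10/1) = 1 + 1/10 = 11/10
2 + 1/(11/10) = 2 + 10/11 = 32/11
1 + 1/(32/11) = 1 + 11/32 = 43/32
5 + 1/(43/32) = 5 + 32/43 = 247/43

247/43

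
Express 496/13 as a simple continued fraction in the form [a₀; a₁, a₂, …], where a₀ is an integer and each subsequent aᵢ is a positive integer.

496 = 38·13 + 2, so a_0 = 38
13 = 6·2 + 1, so a_1 = 6
2 = 2·1 + 0, so a_2 = 2

[38; 6, 2]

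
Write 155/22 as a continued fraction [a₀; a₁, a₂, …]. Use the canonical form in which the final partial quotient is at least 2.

155 = 7·22 + 1, so a_0 = 7
22 = 22·1 + 0, so a_1 = 22

[7; 22]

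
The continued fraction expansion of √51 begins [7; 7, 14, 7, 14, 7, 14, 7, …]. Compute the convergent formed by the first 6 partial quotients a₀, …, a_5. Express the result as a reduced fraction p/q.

Start with 7.
14 + 1/(7/1) = 14 + 1/7 = 99/7
7 + 1/(99/7) = 7 + 7/99 = 700/99
14 + 1/(700/99) = 14 + 99/700 = 9899/700
7 + 1/(9899/700) = 7 + 700/9899 = 69993/9899
7 + 1/(69993/9899) = 7 + 9899/69993 = 499850/69993

499850/69993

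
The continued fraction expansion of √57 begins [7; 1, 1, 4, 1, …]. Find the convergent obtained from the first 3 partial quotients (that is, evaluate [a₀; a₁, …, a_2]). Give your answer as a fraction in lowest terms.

15/2

a_0 = 7: 7/1
a_1 = 1: 8/1
a_2 = 1: 15/2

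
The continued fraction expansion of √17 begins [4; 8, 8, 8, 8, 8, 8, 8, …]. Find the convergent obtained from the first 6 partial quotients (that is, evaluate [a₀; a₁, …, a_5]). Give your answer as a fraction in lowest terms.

143649/34840

Start with 8.
8 + 1/(8/1) = 8 + 1/8 = 65/8
8 + 1/(65/8) = 8 + 8/65 = 528/65
8 + 1/(528/65) = 8 + 65/528 = 4289/528
8 + 1/(4289/528) = 8 + 528/4289 = 34840/4289
4 + 1/(34840/4289) = 4 + 4289/34840 = 143649/34840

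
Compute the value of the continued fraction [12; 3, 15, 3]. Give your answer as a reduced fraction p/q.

a_0 = 12: 12/1
a_1 = 3: 37/3
a_2 = 15: 567/46
a_3 = 3: 1738/141

1738/141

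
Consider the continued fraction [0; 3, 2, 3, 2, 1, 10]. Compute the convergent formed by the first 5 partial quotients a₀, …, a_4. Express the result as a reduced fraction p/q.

Start with 2.
3 + 1/(2/1) = 3 + 1/2 = 7/2
2 + 1/(7/2) = 2 + 2/7 = 16/7
3 + 1/(16/7) = 3 + 7/16 = 55/16
0 + 1/(55/16) = 0 + 16/55 = 16/55

16/55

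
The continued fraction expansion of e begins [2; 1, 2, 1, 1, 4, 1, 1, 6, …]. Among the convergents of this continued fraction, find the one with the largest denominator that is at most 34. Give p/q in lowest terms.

87/32

a_0 = 2: 2/1  (≤ bound)
a_1 = 1: 3/1  (≤ bound)
a_2 = 2: 8/3  (≤ bound)
a_3 = 1: 11/4  (≤ bound)
a_4 = 1: 19/7  (≤ bound)
a_5 = 4: 87/32  (≤ bound)
a_6 = 1: 106/39  (> 34, stop)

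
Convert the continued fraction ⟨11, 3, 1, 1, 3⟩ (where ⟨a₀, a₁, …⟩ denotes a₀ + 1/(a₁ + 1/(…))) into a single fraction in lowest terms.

Start with 3.
1 + 1/(3/1) = 1 + 1/3 = 4/3
1 + 1/(4/3) = 1 + 3/4 = 7/4
3 + 1/(7/4) = 3 + 4/7 = 25/7
11 + 1/(25/7) = 11 + 7/25 = 282/25

282/25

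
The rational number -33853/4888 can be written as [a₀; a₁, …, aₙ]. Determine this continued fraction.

[-7; 13, 2, 6, 1, 3, 6]

-33853 ÷ 4888 → quotient -7, remainder 363
4888 ÷ 363 → quotient 13, remainder 169
363 ÷ 169 → quotient 2, remainder 25
169 ÷ 25 → quotient 6, remainder 19
25 ÷ 19 → quotient 1, remainder 6
19 ÷ 6 → quotient 3, remainder 1
6 ÷ 1 → quotient 6, remainder 0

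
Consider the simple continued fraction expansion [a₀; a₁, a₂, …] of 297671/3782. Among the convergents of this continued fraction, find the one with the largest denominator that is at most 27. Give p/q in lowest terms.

List convergents until the denominator exceeds the bound:
a_0 = 78: 78/1  (≤ bound)
a_1 = 1: 79/1  (≤ bound)
a_2 = 2: 236/3  (≤ bound)
a_3 = 2: 551/7  (≤ bound)
a_4 = 2: 1338/17  (≤ bound)
a_5 = 2: 3227/41  (> 27, stop)

1338/17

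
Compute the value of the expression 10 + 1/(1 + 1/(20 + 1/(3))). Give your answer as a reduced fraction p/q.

Collapse the nested fraction from the inside out:
Start with 3.
20 + 1/(3/1) = 20 + 1/3 = 61/3
1 + 1/(61/3) = 1 + 3/61 = 64/61
10 + 1/(64/61) = 10 + 61/64 = 701/64

701/64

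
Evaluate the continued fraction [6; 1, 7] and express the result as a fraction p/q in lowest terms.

Collapse the nested fraction from the inside out:
Start with 7.
1 + 1/(7/1) = 1 + 1/7 = 8/7
6 + 1/(8/7) = 6 + 7/8 = 55/8

55/8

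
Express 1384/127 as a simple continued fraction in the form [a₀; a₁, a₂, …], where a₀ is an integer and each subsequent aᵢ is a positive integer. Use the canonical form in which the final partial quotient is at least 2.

⌊1384/127⌋ = 10, remainder 114
⌊127/114⌋ = 1, remainder 13
⌊114/13⌋ = 8, remainder 10
⌊13/10⌋ = 1, remainder 3
⌊10/3⌋ = 3, remainder 1
⌊3/1⌋ = 3, remainder 0

[10; 1, 8, 1, 3, 3]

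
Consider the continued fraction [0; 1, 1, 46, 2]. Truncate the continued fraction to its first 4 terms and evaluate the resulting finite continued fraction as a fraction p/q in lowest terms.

a_0 = 0: 0/1
a_1 = 1: 1/1
a_2 = 1: 1/2
a_3 = 46: 47/93

47/93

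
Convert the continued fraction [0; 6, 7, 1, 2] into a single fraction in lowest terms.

23/141

a_0 = 0: 0/1
a_1 = 6: 1/6
a_2 = 7: 7/43
a_3 = 1: 8/49
a_4 = 2: 23/141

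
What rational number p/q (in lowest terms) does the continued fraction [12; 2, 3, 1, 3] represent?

a_0 = 12: 12/1
a_1 = 2: 25/2
a_2 = 3: 87/7
a_3 = 1: 112/9
a_4 = 3: 423/34

423/34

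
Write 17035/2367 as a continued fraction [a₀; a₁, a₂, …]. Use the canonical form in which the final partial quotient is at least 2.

[7; 5, 12, 1, 1, 2, 7]

⌊17035/2367⌋ = 7, remainder 466
⌊2367/466⌋ = 5, remainder 37
⌊466/37⌋ = 12, remainder 22
⌊37/22⌋ = 1, remainder 15
⌊22/15⌋ = 1, remainder 7
⌊15/7⌋ = 2, remainder 1
⌊7/1⌋ = 7, remainder 0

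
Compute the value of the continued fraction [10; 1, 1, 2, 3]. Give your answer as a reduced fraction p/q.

180/17

Collapse the nested fraction from the inside out:
Start with 3.
2 + 1/(3/1) = 2 + 1/3 = 7/3
1 + 1/(7/3) = 1 + 3/7 = 10/7
1 + 1/(10/7) = 1 + 7/10 = 17/10
10 + 1/(17/10) = 10 + 10/17 = 180/17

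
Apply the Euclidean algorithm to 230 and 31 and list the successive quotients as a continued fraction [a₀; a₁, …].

[7; 2, 2, 1, 1, 2]

230 ÷ 31 → quotient 7, remainder 13
31 ÷ 13 → quotient 2, remainder 5
13 ÷ 5 → quotient 2, remainder 3
5 ÷ 3 → quotient 1, remainder 2
3 ÷ 2 → quotient 1, remainder 1
2 ÷ 1 → quotient 2, remainder 0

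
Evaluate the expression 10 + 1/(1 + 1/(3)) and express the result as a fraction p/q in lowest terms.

43/4

a_0 = 10: 10/1
a_1 = 1: 11/1
a_2 = 3: 43/4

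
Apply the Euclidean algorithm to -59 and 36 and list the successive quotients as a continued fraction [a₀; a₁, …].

Apply division with remainder until the remainder is 0:
-59 = -2·36 + 13, so a_0 = -2
36 = 2·13 + 10, so a_1 = 2
13 = 1·10 + 3, so a_2 = 1
10 = 3·3 + 1, so a_3 = 3
3 = 3·1 + 0, so a_4 = 3

[-2; 2, 1, 3, 3]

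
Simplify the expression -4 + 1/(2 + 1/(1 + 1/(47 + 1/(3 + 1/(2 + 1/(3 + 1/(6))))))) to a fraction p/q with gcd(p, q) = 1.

-79608/21725

Start with 6.
3 + 1/(6/1) = 3 + 1/6 = 19/6
2 + 1/(19/6) = 2 + 6/19 = 44/19
3 + 1/(44/19) = 3 + 19/44 = 151/44
47 + 1/(151/44) = 47 + 44/151 = 7141/151
1 + 1/(7141/151) = 1 + 151/7141 = 7292/7141
2 + 1/(7292/7141) = 2 + 7141/7292 = 21725/7292
-4 + 1/(21725/7292) = -4 + 7292/21725 = -79608/21725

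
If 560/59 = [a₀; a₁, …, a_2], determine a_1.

Repeatedly divide and take the remainder:
⌊560/59⌋ = 9, remainder 29
⌊59/29⌋ = 2, remainder 1

2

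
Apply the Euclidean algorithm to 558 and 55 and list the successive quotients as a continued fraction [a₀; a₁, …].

[10; 6, 1, 7]

558 ÷ 55 → quotient 10, remainder 8
55 ÷ 8 → quotient 6, remainder 7
8 ÷ 7 → quotient 1, remainder 1
7 ÷ 1 → quotient 7, remainder 0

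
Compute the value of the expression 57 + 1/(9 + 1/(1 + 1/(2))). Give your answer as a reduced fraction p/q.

Start with 2.
1 + 1/(2/1) = 1 + 1/2 = 3/2
9 + 1/(3/2) = 9 + 2/3 = 29/3
57 + 1/(29/3) = 57 + 3/29 = 1656/29

1656/29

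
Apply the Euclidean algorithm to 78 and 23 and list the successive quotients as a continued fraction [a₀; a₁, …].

[3; 2, 1, 1, 4]

78 ÷ 23 → quotient 3, remainder 9
23 ÷ 9 → quotient 2, remainder 5
9 ÷ 5 → quotient 1, remainder 4
5 ÷ 4 → quotient 1, remainder 1
4 ÷ 1 → quotient 4, remainder 0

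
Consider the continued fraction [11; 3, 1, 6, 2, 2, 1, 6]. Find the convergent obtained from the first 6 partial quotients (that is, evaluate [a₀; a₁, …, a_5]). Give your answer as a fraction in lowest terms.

a_0 = 11: 11/1
a_1 = 3: 34/3
a_2 = 1: 45/4
a_3 = 6: 304/27
a_4 = 2: 653/58
a_5 = 2: 1610/143

1610/143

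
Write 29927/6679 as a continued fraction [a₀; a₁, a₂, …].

⌊29927/6679⌋ = 4, remainder 3211
⌊6679/3211⌋ = 2, remainder 257
⌊3211/257⌋ = 12, remainder 127
⌊257/127⌋ = 2, remainder 3
⌊127/3⌋ = 42, remainder 1
⌊3/1⌋ = 3, remainder 0

[4; 2, 12, 2, 42, 3]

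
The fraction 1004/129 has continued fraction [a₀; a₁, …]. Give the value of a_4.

1

1004 = 7·129 + 101, so a_0 = 7
129 = 1·101 + 28, so a_1 = 1
101 = 3·28 + 17, so a_2 = 3
28 = 1·17 + 11, so a_3 = 1
17 = 1·11 + 6, so a_4 = 1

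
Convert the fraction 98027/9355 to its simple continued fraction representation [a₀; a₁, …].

[10; 2, 11, 6, 13, 5]

Run the Euclidean algorithm, recording each quotient:
⌊98027/9355⌋ = 10, remainder 4477
⌊9355/4477⌋ = 2, remainder 401
⌊4477/401⌋ = 11, remainder 66
⌊401/66⌋ = 6, remainder 5
⌊66/5⌋ = 13, remainder 1
⌊5/1⌋ = 5, remainder 0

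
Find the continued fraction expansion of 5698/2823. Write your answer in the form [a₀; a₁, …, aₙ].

Apply division with remainder until the remainder is 0:
5698 = 2·2823 + 52, so a_0 = 2
2823 = 54·52 + 15, so a_1 = 54
52 = 3·15 + 7, so a_2 = 3
15 = 2·7 + 1, so a_3 = 2
7 = 7·1 + 0, so a_4 = 7

[2; 54, 3, 2, 7]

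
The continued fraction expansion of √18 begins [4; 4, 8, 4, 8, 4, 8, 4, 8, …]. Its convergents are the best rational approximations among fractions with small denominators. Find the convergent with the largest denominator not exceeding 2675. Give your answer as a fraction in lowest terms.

4756/1121

List convergents until the denominator exceeds the bound:
a_0 = 4: 4/1  (≤ bound)
a_1 = 4: 17/4  (≤ bound)
a_2 = 8: 140/33  (≤ bound)
a_3 = 4: 577/136  (≤ bound)
a_4 = 8: 4756/1121  (≤ bound)
a_5 = 4: 19601/4620  (> 2675, stop)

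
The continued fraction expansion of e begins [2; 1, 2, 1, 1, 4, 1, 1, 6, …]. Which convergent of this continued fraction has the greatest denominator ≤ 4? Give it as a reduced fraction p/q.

a_0 = 2: 2/1  (≤ bound)
a_1 = 1: 3/1  (≤ bound)
a_2 = 2: 8/3  (≤ bound)
a_3 = 1: 11/4  (≤ bound)
a_4 = 1: 19/7  (> 4, stop)

11/4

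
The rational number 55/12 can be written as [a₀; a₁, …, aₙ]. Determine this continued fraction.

[4; 1, 1, 2, 2]

⌊55/12⌋ = 4, remainder 7
⌊12/7⌋ = 1, remainder 5
⌊7/5⌋ = 1, remainder 2
⌊5/2⌋ = 2, remainder 1
⌊2/1⌋ = 2, remainder 0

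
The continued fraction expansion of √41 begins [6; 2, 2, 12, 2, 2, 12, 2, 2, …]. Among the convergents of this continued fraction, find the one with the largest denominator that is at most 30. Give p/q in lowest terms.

32/5

a_0 = 6: 6/1  (≤ bound)
a_1 = 2: 13/2  (≤ bound)
a_2 = 2: 32/5  (≤ bound)
a_3 = 12: 397/62  (> 30, stop)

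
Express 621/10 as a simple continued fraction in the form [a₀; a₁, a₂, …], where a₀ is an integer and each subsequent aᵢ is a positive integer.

621 ÷ 10 → quotient 62, remainder 1
10 ÷ 1 → quotient 10, remainder 0

[62; 10]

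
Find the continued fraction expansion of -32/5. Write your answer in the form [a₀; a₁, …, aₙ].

Repeatedly divide and take the remainder:
-32 ÷ 5 → quotient -7, remainder 3
5 ÷ 3 → quotient 1, remainder 2
3 ÷ 2 → quotient 1, remainder 1
2 ÷ 1 → quotient 2, remainder 0

[-7; 1, 1, 2]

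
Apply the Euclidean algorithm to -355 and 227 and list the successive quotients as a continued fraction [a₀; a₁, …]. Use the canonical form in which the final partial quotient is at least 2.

[-2; 2, 3, 2, 2, 2, 2]

-355 = -2·227 + 99, so a_0 = -2
227 = 2·99 + 29, so a_1 = 2
99 = 3·29 + 12, so a_2 = 3
29 = 2·12 + 5, so a_3 = 2
12 = 2·5 + 2, so a_4 = 2
5 = 2·2 + 1, so a_5 = 2
2 = 2·1 + 0, so a_6 = 2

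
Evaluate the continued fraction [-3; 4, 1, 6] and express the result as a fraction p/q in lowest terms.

-95/34

Start with 6.
1 + 1/(6/1) = 1 + 1/6 = 7/6
4 + 1/(7/6) = 4 + 6/7 = 34/7
-3 + 1/(34/7) = -3 + 7/34 = -95/34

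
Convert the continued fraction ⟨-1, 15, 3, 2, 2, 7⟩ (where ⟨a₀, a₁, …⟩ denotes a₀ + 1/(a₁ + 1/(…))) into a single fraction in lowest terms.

-1801/1927

Collapse the nested fraction from the inside out:
Start with 7.
2 + 1/(7/1) = 2 + 1/7 = 15/7
2 + 1/(15/7) = 2 + 7/15 = 37/15
3 + 1/(37/15) = 3 + 15/37 = 126/37
15 + 1/(126/37) = 15 + 37/126 = 1927/126
-1 + 1/(1927/126) = -1 + 126/1927 = -1801/1927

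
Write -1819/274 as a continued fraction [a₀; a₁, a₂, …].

Apply division with remainder until the remainder is 0:
-1819 = -7·274 + 99, so a_0 = -7
274 = 2·99 + 76, so a_1 = 2
99 = 1·76 + 23, so a_2 = 1
76 = 3·23 + 7, so a_3 = 3
23 = 3·7 + 2, so a_4 = 3
7 = 3·2 + 1, so a_5 = 3
2 = 2·1 + 0, so a_6 = 2

[-7; 2, 1, 3, 3, 3, 2]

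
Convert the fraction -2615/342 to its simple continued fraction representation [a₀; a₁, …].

⌊-2615/342⌋ = -8, remainder 121
⌊342/121⌋ = 2, remainder 100
⌊121/100⌋ = 1, remainder 21
⌊100/21⌋ = 4, remainder 16
⌊21/16⌋ = 1, remainder 5
⌊16/5⌋ = 3, remainder 1
⌊5/1⌋ = 5, remainder 0

[-8; 2, 1, 4, 1, 3, 5]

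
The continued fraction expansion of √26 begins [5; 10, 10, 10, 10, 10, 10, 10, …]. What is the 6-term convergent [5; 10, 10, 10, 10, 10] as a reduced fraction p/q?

Starting at the tail and folding back:
Start with 10.
10 + 1/(10/1) = 10 + 1/10 = 101/10
10 + 1/(101/10) = 10 + 10/101 = 1020/101
10 + 1/(1020/101) = 10 + 101/1020 = 10301/1020
10 + 1/(10301/1020) = 10 + 1020/10301 = 104030/10301
5 + 1/(104030/10301) = 5 + 10301/104030 = 530451/104030

530451/104030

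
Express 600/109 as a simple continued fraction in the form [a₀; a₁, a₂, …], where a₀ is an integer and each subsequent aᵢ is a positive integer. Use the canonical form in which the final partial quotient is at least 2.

600 ÷ 109 → quotient 5, remainder 55
109 ÷ 55 → quotient 1, remainder 54
55 ÷ 54 → quotient 1, remainder 1
54 ÷ 1 → quotient 54, remainder 0

[5; 1, 1, 54]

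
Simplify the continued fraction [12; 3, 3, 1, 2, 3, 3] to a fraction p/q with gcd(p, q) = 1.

a_0 = 12: 12/1
a_1 = 3: 37/3
a_2 = 3: 123/10
a_3 = 1: 160/13
a_4 = 2: 443/36
a_5 = 3: 1489/121
a_6 = 3: 4910/399

4910/399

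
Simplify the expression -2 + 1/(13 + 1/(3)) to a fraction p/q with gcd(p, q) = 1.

-77/40

Start with 3.
13 + 1/(3/1) = 13 + 1/3 = 40/3
-2 + 1/(40/3) = -2 + 3/40 = -77/40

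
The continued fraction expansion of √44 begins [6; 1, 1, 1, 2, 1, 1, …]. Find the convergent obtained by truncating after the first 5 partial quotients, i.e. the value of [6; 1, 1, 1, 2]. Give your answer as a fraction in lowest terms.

Compute successive convergents:
a_0 = 6: 6/1
a_1 = 1: 7/1
a_2 = 1: 13/2
a_3 = 1: 20/3
a_4 = 2: 53/8

53/8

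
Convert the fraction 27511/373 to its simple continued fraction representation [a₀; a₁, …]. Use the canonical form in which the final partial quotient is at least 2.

27511 ÷ 373 → quotient 73, remainder 282
373 ÷ 282 → quotient 1, remainder 91
282 ÷ 91 → quotient 3, remainder 9
91 ÷ 9 → quotient 10, remainder 1
9 ÷ 1 → quotient 9, remainder 0

[73; 1, 3, 10, 9]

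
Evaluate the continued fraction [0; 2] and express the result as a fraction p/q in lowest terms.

1/2

a_0 = 0: 0/1
a_1 = 2: 1/2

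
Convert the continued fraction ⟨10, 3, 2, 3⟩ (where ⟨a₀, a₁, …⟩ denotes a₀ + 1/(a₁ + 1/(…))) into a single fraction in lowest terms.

Use the convergent recurrence hₖ = aₖ·hₖ₋₁ + hₖ₋₂ (and likewise for the denominators kₖ):
a_0 = 10: 10/1
a_1 = 3: 31/3
a_2 = 2: 72/7
a_3 = 3: 247/24

247/24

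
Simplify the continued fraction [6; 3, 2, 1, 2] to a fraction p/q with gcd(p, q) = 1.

170/27

Start with 2.
1 + 1/(2/1) = 1 + 1/2 = 3/2
2 + 1/(3/2) = 2 + 2/3 = 8/3
3 + 1/(8/3) = 3 + 3/8 = 27/8
6 + 1/(27/8) = 6 + 8/27 = 170/27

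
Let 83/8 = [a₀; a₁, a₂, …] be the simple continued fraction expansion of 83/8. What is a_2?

83 ÷ 8 → quotient 10, remainder 3
8 ÷ 3 → quotient 2, remainder 2
3 ÷ 2 → quotient 1, remainder 1

1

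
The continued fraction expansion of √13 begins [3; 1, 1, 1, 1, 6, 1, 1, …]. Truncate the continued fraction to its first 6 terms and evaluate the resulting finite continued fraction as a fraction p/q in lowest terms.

119/33

Compute successive convergents:
a_0 = 3: 3/1
a_1 = 1: 4/1
a_2 = 1: 7/2
a_3 = 1: 11/3
a_4 = 1: 18/5
a_5 = 6: 119/33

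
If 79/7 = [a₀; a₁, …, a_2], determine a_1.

Apply division with remainder until the remainder is 0:
79 ÷ 7 → quotient 11, remainder 2
7 ÷ 2 → quotient 3, remainder 1

3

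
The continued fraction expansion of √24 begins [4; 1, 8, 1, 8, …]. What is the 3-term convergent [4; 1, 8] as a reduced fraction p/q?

44/9

Compute successive convergents:
a_0 = 4: 4/1
a_1 = 1: 5/1
a_2 = 8: 44/9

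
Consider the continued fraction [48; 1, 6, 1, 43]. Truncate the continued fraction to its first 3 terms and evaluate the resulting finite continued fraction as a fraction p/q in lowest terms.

342/7

Starting at the tail and folding back:
Start with 6.
1 + 1/(6/1) = 1 + 1/6 = 7/6
48 + 1/(7/6) = 48 + 6/7 = 342/7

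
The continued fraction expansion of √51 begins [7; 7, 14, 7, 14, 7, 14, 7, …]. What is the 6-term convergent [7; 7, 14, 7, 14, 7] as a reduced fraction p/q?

499850/69993

a_0 = 7: 7/1
a_1 = 7: 50/7
a_2 = 14: 707/99
a_3 = 7: 4999/700
a_4 = 14: 70693/9899
a_5 = 7: 499850/69993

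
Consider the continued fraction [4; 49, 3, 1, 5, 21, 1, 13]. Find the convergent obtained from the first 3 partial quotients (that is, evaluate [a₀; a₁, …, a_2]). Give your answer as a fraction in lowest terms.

595/148

Start with 3.
49 + 1/(3/1) = 49 + 1/3 = 148/3
4 + 1/(148/3) = 4 + 3/148 = 595/148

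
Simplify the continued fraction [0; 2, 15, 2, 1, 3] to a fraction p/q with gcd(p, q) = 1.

Work from the innermost term outward:
Start with 3.
1 + 1/(3/1) = 1 + 1/3 = 4/3
2 + 1/(4/3) = 2 + 3/4 = 11/4
15 + 1/(11/4) = 15 + 4/11 = 169/11
2 + 1/(169/11) = 2 + 11/169 = 349/169
0 + 1/(349/169) = 0 + 169/349 = 169/349

169/349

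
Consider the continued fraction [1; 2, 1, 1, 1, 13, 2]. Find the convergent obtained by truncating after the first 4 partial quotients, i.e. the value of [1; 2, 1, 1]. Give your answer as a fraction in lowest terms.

a_0 = 1: 1/1
a_1 = 2: 3/2
a_2 = 1: 4/3
a_3 = 1: 7/5

7/5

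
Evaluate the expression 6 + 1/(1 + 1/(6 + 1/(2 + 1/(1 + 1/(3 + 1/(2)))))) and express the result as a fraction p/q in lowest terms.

Start with 2.
3 + 1/(2/1) = 3 + 1/2 = 7/2
1 + 1/(7/2) = 1 + 2/7 = 9/7
2 + 1/(9/7) = 2 + 7/9 = 25/9
6 + 1/(25/9) = 6 + 9/25 = 159/25
1 + 1/(159/25) = 1 + 25/159 = 184/159
6 + 1/(184/159) = 6 + 159/184 = 1263/184

1263/184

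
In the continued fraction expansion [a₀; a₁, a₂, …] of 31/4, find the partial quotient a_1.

31 ÷ 4 → quotient 7, remainder 3
4 ÷ 3 → quotient 1, remainder 1

1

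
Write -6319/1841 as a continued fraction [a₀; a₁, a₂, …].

[-4; 1, 1, 3, 5, 12, 4]

-6319 ÷ 1841 → quotient -4, remainder 1045
1841 ÷ 1045 → quotient 1, remainder 796
1045 ÷ 796 → quotient 1, remainder 249
796 ÷ 249 → quotient 3, remainder 49
249 ÷ 49 → quotient 5, remainder 4
49 ÷ 4 → quotient 12, remainder 1
4 ÷ 1 → quotient 4, remainder 0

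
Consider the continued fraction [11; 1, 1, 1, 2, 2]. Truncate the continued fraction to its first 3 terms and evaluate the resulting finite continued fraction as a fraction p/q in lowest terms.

Start with 1.
1 + 1/(1/1) = 1 + 1/1 = 2/1
11 + 1/(2/1) = 11 + 1/2 = 23/2

23/2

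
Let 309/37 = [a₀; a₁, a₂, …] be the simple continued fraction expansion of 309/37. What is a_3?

Repeatedly divide and take the remainder:
309 ÷ 37 → quotient 8, remainder 13
37 ÷ 13 → quotient 2, remainder 11
13 ÷ 11 → quotient 1, remainder 2
11 ÷ 2 → quotient 5, remainder 1

5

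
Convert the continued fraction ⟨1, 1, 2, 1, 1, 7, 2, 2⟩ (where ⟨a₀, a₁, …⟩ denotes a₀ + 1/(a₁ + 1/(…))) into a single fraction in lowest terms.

479/279

Start with 2.
2 + 1/(2/1) = 2 + 1/2 = 5/2
7 + 1/(5/2) = 7 + 2/5 = 37/5
1 + 1/(37/5) = 1 + 5/37 = 42/37
1 + 1/(42/37) = 1 + 37/42 = 79/42
2 + 1/(79/42) = 2 + 42/79 = 200/79
1 + 1/(200/79) = 1 + 79/200 = 279/200
1 + 1/(279/200) = 1 + 200/279 = 479/279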